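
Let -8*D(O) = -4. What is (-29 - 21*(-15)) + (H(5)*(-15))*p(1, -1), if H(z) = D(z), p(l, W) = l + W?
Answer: 286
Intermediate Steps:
D(O) = ½ (D(O) = -⅛*(-4) = ½)
p(l, W) = W + l
H(z) = ½
(-29 - 21*(-15)) + (H(5)*(-15))*p(1, -1) = (-29 - 21*(-15)) + ((½)*(-15))*(-1 + 1) = (-29 + 315) - 15/2*0 = 286 + 0 = 286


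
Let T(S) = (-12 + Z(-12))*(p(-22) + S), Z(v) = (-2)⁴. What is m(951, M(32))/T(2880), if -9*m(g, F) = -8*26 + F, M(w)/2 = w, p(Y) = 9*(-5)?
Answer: 4/2835 ≈ 0.0014109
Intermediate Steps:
p(Y) = -45
M(w) = 2*w
Z(v) = 16
m(g, F) = 208/9 - F/9 (m(g, F) = -(-8*26 + F)/9 = -(-208 + F)/9 = 208/9 - F/9)
T(S) = -180 + 4*S (T(S) = (-12 + 16)*(-45 + S) = 4*(-45 + S) = -180 + 4*S)
m(951, M(32))/T(2880) = (208/9 - 2*32/9)/(-180 + 4*2880) = (208/9 - ⅑*64)/(-180 + 11520) = (208/9 - 64/9)/11340 = 16*(1/11340) = 4/2835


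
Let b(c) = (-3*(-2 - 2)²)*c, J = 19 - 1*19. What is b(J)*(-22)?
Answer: 0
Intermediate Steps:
J = 0 (J = 19 - 19 = 0)
b(c) = -48*c (b(c) = (-3*(-4)²)*c = (-3*16)*c = -48*c)
b(J)*(-22) = -48*0*(-22) = 0*(-22) = 0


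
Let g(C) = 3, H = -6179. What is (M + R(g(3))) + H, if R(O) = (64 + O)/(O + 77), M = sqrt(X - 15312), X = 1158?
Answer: -494253/80 + I*sqrt(14154) ≈ -6178.2 + 118.97*I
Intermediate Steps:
M = I*sqrt(14154) (M = sqrt(1158 - 15312) = sqrt(-14154) = I*sqrt(14154) ≈ 118.97*I)
R(O) = (64 + O)/(77 + O)
(M + R(g(3))) + H = (I*sqrt(14154) + (64 + 3)/(77 + 3)) - 6179 = (I*sqrt(14154) + 67/80) - 6179 = (67/80 + I*sqrt(14154)) - 6179 = -494253/80 + I*sqrt(14154)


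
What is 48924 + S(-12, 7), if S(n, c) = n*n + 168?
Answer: 49236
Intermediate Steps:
S(n, c) = 168 + n**2 (S(n, c) = n**2 + 168 = 168 + n**2)
48924 + S(-12, 7) = 48924 + (168 + (-12)**2) = 48924 + (168 + 144) = 48924 + 312 = 49236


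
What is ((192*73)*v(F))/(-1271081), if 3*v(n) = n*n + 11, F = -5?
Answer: -168192/1271081 ≈ -0.13232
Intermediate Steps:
v(n) = 11/3 + n²/3 (v(n) = (n*n + 11)/3 = (n² + 11)/3 = (11 + n²)/3 = 11/3 + n²/3)
((192*73)*v(F))/(-1271081) = ((192*73)*(11/3 + (⅓)*(-5)²))/(-1271081) = (14016*(11/3 + (⅓)*25))*(-1/1271081) = (14016*(11/3 + 25/3))*(-1/1271081) = (14016*12)*(-1/1271081) = 168192*(-1/1271081) = -168192/1271081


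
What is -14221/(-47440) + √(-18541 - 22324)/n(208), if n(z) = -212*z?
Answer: 14221/47440 - I*√40865/44096 ≈ 0.29977 - 0.0045843*I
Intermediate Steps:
-14221/(-47440) + √(-18541 - 22324)/n(208) = -14221/(-47440) + √(-18541 - 22324)/((-212*208)) = -14221*(-1/47440) + √(-40865)/(-44096) = 14221/47440 + (I*√40865)*(-1/44096) = 14221/47440 - I*√40865/44096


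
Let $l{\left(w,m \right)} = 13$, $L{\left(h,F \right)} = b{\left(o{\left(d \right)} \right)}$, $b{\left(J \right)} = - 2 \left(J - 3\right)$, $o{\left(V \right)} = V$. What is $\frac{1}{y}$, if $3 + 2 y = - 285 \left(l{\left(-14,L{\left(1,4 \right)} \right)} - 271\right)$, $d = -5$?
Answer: $\frac{2}{73527} \approx 2.7201 \cdot 10^{-5}$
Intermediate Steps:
$b{\left(J \right)} = 6 - 2 J$ ($b{\left(J \right)} = - 2 \left(-3 + J\right) = 6 - 2 J$)
$L{\left(h,F \right)} = 16$ ($L{\left(h,F \right)} = 6 - -10 = 6 + 10 = 16$)
$y = \frac{73527}{2}$ ($y = - \frac{3}{2} + \frac{\left(-285\right) \left(13 - 271\right)}{2} = - \frac{3}{2} + \frac{\left(-285\right) \left(-258\right)}{2} = - \frac{3}{2} + \frac{1}{2} \cdot 73530 = - \frac{3}{2} + 36765 = \frac{73527}{2} \approx 36764.0$)
$\frac{1}{y} = \frac{1}{\frac{73527}{2}} = \frac{2}{73527}$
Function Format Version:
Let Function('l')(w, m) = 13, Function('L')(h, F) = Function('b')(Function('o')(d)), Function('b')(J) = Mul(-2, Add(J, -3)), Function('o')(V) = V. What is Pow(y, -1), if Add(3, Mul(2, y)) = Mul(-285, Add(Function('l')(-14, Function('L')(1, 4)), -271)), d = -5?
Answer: Rational(2, 73527) ≈ 2.7201e-5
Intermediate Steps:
Function('b')(J) = Add(6, Mul(-2, J)) (Function('b')(J) = Mul(-2, Add(-3, J)) = Add(6, Mul(-2, J)))
Function('L')(h, F) = 16 (Function('L')(h, F) = Add(6, Mul(-2, -5)) = Add(6, 10) = 16)
y = Rational(73527, 2) (y = Add(Rational(-3, 2), Mul(Rational(1, 2), Mul(-285, Add(13, -271)))) = Add(Rational(-3, 2), Mul(Rational(1, 2), Mul(-285, -258))) = Add(Rational(-3, 2), Mul(Rational(1, 2), 73530)) = Add(Rational(-3, 2), 36765) = Rational(73527, 2) ≈ 36764.)
Pow(y, -1) = Pow(Rational(73527, 2), -1) = Rational(2, 73527)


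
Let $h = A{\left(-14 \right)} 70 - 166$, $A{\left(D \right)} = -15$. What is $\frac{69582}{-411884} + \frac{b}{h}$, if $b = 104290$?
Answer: $- \frac{5379999259}{62606368} \approx -85.934$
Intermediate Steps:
$h = -1216$ ($h = \left(-15\right) 70 - 166 = -1050 - 166 = -1216$)
$\frac{69582}{-411884} + \frac{b}{h} = \frac{69582}{-411884} + \frac{104290}{-1216} = 69582 \left(- \frac{1}{411884}\right) + 104290 \left(- \frac{1}{1216}\right) = - \frac{34791}{205942} - \frac{52145}{608} = - \frac{5379999259}{62606368}$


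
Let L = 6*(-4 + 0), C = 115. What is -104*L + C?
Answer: 2611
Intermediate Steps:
L = -24 (L = 6*(-4) = -24)
-104*L + C = -104*(-24) + 115 = 2496 + 115 = 2611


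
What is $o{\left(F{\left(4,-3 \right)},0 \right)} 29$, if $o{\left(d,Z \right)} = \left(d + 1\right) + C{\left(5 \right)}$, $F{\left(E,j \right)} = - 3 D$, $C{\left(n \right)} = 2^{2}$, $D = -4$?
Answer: $493$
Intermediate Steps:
$C{\left(n \right)} = 4$
$F{\left(E,j \right)} = 12$ ($F{\left(E,j \right)} = \left(-3\right) \left(-4\right) = 12$)
$o{\left(d,Z \right)} = 5 + d$ ($o{\left(d,Z \right)} = \left(d + 1\right) + 4 = \left(1 + d\right) + 4 = 5 + d$)
$o{\left(F{\left(4,-3 \right)},0 \right)} 29 = \left(5 + 12\right) 29 = 17 \cdot 29 = 493$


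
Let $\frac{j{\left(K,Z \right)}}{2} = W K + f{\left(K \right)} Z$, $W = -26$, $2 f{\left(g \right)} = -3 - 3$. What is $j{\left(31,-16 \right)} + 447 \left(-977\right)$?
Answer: $-438235$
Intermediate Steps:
$f{\left(g \right)} = -3$ ($f{\left(g \right)} = \frac{-3 - 3}{2} = \frac{1}{2} \left(-6\right) = -3$)
$j{\left(K,Z \right)} = - 52 K - 6 Z$ ($j{\left(K,Z \right)} = 2 \left(- 26 K - 3 Z\right) = - 52 K - 6 Z$)
$j{\left(31,-16 \right)} + 447 \left(-977\right) = \left(\left(-52\right) 31 - -96\right) + 447 \left(-977\right) = \left(-1612 + 96\right) - 436719 = -1516 - 436719 = -438235$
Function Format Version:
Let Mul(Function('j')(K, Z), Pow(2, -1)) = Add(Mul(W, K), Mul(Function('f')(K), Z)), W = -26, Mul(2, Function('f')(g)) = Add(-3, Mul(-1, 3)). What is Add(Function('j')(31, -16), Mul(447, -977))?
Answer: -438235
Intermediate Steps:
Function('f')(g) = -3 (Function('f')(g) = Mul(Rational(1, 2), Add(-3, Mul(-1, 3))) = Mul(Rational(1, 2), Add(-3, -3)) = Mul(Rational(1, 2), -6) = -3)
Function('j')(K, Z) = Add(Mul(-52, K), Mul(-6, Z)) (Function('j')(K, Z) = Mul(2, Add(Mul(-26, K), Mul(-3, Z))) = Add(Mul(-52, K), Mul(-6, Z)))
Add(Function('j')(31, -16), Mul(447, -977)) = Add(Add(Mul(-52, 31), Mul(-6, -16)), Mul(447, -977)) = Add(Add(-1612, 96), -436719) = Add(-1516, -436719) = -438235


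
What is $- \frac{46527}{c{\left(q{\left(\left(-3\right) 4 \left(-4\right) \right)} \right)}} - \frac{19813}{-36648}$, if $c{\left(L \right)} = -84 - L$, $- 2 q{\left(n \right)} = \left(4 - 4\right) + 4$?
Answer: $\frac{853373081}{1502568} \approx 567.94$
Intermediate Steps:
$q{\left(n \right)} = -2$ ($q{\left(n \right)} = - \frac{\left(4 - 4\right) + 4}{2} = - \frac{0 + 4}{2} = \left(- \frac{1}{2}\right) 4 = -2$)
$- \frac{46527}{c{\left(q{\left(\left(-3\right) 4 \left(-4\right) \right)} \right)}} - \frac{19813}{-36648} = - \frac{46527}{-84 - -2} - \frac{19813}{-36648} = - \frac{46527}{-84 + 2} - - \frac{19813}{36648} = - \frac{46527}{-82} + \frac{19813}{36648} = \left(-46527\right) \left(- \frac{1}{82}\right) + \frac{19813}{36648} = \frac{46527}{82} + \frac{19813}{36648} = \frac{853373081}{1502568}$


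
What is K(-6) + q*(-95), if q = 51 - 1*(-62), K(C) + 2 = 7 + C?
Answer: -10736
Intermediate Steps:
K(C) = 5 + C (K(C) = -2 + (7 + C) = 5 + C)
q = 113 (q = 51 + 62 = 113)
K(-6) + q*(-95) = (5 - 6) + 113*(-95) = -1 - 10735 = -10736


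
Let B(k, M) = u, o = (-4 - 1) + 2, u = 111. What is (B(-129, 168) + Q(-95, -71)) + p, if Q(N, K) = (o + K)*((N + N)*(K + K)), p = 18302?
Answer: -1978107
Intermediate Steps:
o = -3 (o = -5 + 2 = -3)
B(k, M) = 111
Q(N, K) = 4*K*N*(-3 + K) (Q(N, K) = (-3 + K)*((N + N)*(K + K)) = (-3 + K)*((2*N)*(2*K)) = (-3 + K)*(4*K*N) = 4*K*N*(-3 + K))
(B(-129, 168) + Q(-95, -71)) + p = (111 + 4*(-71)*(-95)*(-3 - 71)) + 18302 = (111 + 4*(-71)*(-95)*(-74)) + 18302 = (111 - 1996520) + 18302 = -1996409 + 18302 = -1978107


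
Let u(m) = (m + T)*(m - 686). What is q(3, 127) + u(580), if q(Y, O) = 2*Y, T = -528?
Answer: -5506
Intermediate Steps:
u(m) = (-686 + m)*(-528 + m) (u(m) = (m - 528)*(m - 686) = (-528 + m)*(-686 + m) = (-686 + m)*(-528 + m))
q(3, 127) + u(580) = 2*3 + (362208 + 580**2 - 1214*580) = 6 + (362208 + 336400 - 704120) = 6 - 5512 = -5506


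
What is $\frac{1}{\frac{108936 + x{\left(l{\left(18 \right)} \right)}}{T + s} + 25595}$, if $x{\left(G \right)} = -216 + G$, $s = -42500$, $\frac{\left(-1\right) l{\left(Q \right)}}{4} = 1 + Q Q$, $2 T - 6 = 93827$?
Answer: $\frac{8833}{226295475} \approx 3.9033 \cdot 10^{-5}$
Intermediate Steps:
$T = \frac{93833}{2}$ ($T = 3 + \frac{1}{2} \cdot 93827 = 3 + \frac{93827}{2} = \frac{93833}{2} \approx 46917.0$)
$l{\left(Q \right)} = -4 - 4 Q^{2}$ ($l{\left(Q \right)} = - 4 \left(1 + Q Q\right) = - 4 \left(1 + Q^{2}\right) = -4 - 4 Q^{2}$)
$\frac{1}{\frac{108936 + x{\left(l{\left(18 \right)} \right)}}{T + s} + 25595} = \frac{1}{\frac{108936 - \left(220 + 1296\right)}{\frac{93833}{2} - 42500} + 25595} = \frac{1}{\frac{108936 - 1516}{\frac{8833}{2}} + 25595} = \frac{1}{\left(108936 - 1516\right) \frac{2}{8833} + 25595} = \frac{1}{107420 \cdot \frac{2}{8833} + 25595} = \frac{1}{\frac{214840}{8833} + 25595} = \frac{1}{\frac{226295475}{8833}} = \frac{8833}{226295475}$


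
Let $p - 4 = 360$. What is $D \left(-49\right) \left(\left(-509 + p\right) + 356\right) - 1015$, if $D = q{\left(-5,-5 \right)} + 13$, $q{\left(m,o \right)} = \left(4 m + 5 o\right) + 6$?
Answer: $267799$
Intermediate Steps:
$p = 364$ ($p = 4 + 360 = 364$)
$q{\left(m,o \right)} = 6 + 4 m + 5 o$
$D = -26$ ($D = \left(6 + 4 \left(-5\right) + 5 \left(-5\right)\right) + 13 = \left(6 - 20 - 25\right) + 13 = -39 + 13 = -26$)
$D \left(-49\right) \left(\left(-509 + p\right) + 356\right) - 1015 = \left(-26\right) \left(-49\right) \left(\left(-509 + 364\right) + 356\right) - 1015 = 1274 \left(-145 + 356\right) - 1015 = 1274 \cdot 211 - 1015 = 268814 - 1015 = 267799$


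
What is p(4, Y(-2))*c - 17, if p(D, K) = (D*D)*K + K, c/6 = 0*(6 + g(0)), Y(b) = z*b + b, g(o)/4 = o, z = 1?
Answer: -17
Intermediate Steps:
g(o) = 4*o
Y(b) = 2*b (Y(b) = 1*b + b = b + b = 2*b)
c = 0 (c = 6*(0*(6 + 4*0)) = 6*(0*(6 + 0)) = 6*(0*6) = 6*0 = 0)
p(D, K) = K + K*D² (p(D, K) = D²*K + K = K*D² + K = K + K*D²)
p(4, Y(-2))*c - 17 = ((2*(-2))*(1 + 4²))*0 - 17 = -4*(1 + 16)*0 - 17 = -4*17*0 - 17 = -68*0 - 17 = 0 - 17 = -17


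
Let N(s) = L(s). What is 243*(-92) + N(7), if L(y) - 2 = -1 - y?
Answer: -22362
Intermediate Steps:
L(y) = 1 - y (L(y) = 2 + (-1 - y) = 1 - y)
N(s) = 1 - s
243*(-92) + N(7) = 243*(-92) + (1 - 1*7) = -22356 + (1 - 7) = -22356 - 6 = -22362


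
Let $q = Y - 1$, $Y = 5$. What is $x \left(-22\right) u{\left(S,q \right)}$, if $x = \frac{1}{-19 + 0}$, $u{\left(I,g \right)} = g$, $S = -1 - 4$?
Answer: $\frac{88}{19} \approx 4.6316$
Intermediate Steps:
$S = -5$ ($S = -1 - 4 = -5$)
$q = 4$ ($q = 5 - 1 = 4$)
$x = - \frac{1}{19}$ ($x = \frac{1}{-19} = - \frac{1}{19} \approx -0.052632$)
$x \left(-22\right) u{\left(S,q \right)} = \left(- \frac{1}{19}\right) \left(-22\right) 4 = \frac{22}{19} \cdot 4 = \frac{88}{19}$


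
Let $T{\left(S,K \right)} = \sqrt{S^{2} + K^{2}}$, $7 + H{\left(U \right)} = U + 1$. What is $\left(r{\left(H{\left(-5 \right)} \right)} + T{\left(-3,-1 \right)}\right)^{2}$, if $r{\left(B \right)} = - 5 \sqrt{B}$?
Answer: $-265 - 10 i \sqrt{110} \approx -265.0 - 104.88 i$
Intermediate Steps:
$H{\left(U \right)} = -6 + U$ ($H{\left(U \right)} = -7 + \left(U + 1\right) = -7 + \left(1 + U\right) = -6 + U$)
$T{\left(S,K \right)} = \sqrt{K^{2} + S^{2}}$
$\left(r{\left(H{\left(-5 \right)} \right)} + T{\left(-3,-1 \right)}\right)^{2} = \left(- 5 \sqrt{-6 - 5} + \sqrt{\left(-1\right)^{2} + \left(-3\right)^{2}}\right)^{2} = \left(- 5 \sqrt{-11} + \sqrt{1 + 9}\right)^{2} = \left(- 5 i \sqrt{11} + \sqrt{10}\right)^{2} = \left(\sqrt{10} - 5 i \sqrt{11}\right)^{2}$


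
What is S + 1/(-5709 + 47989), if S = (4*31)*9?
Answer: 47184481/42280 ≈ 1116.0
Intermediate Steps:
S = 1116 (S = 124*9 = 1116)
S + 1/(-5709 + 47989) = 1116 + 1/(-5709 + 47989) = 1116 + 1/42280 = 47184481/42280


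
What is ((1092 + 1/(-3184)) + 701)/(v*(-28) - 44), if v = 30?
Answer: -439147/216512 ≈ -2.0283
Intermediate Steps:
((1092 + 1/(-3184)) + 701)/(v*(-28) - 44) = ((1092 + 1/(-3184)) + 701)/(30*(-28) - 44) = ((1092 - 1/3184) + 701)/(-840 - 44) = (3476927/3184 + 701)/(-884) = (5708911/3184)*(-1/884) = -439147/216512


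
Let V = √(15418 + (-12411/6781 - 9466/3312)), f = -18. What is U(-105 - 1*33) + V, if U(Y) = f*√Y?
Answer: √53988543659111434/1871556 - 18*I*√138 ≈ 124.15 - 211.45*I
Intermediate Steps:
U(Y) = -18*√Y
V = √53988543659111434/1871556 (V = √(15418 + (-12411*1/6781 - 9466*1/3312)) = √(15418 + (-12411/6781 - 4733/1656)) = √(15418 - 52647089/11229336) = √(173081255359/11229336) = √53988543659111434/1871556 ≈ 124.15)
U(-105 - 1*33) + V = -18*√(-105 - 1*33) + √53988543659111434/1871556 = -18*√(-105 - 33) + √53988543659111434/1871556 = -18*I*√138 + √53988543659111434/1871556 = √53988543659111434/1871556 - 18*I*√138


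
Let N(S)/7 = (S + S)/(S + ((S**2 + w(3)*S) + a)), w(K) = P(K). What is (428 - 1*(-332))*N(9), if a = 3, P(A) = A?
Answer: 798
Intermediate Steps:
w(K) = K
N(S) = 14*S/(3 + S**2 + 4*S) (N(S) = 7*((S + S)/(S + ((S**2 + 3*S) + 3))) = 7*((2*S)/(S + (3 + S**2 + 3*S))) = 7*((2*S)/(3 + S**2 + 4*S)) = 7*(2*S/(3 + S**2 + 4*S)) = 14*S/(3 + S**2 + 4*S))
(428 - 1*(-332))*N(9) = (428 - 1*(-332))*(14*9/(3 + 9**2 + 4*9)) = (428 + 332)*(14*9/(3 + 81 + 36)) = 760*(14*9/120) = 760*(14*9*(1/120)) = 760*(21/20) = 798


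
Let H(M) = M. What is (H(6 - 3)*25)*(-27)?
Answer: -2025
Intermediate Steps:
(H(6 - 3)*25)*(-27) = ((6 - 3)*25)*(-27) = (3*25)*(-27) = 75*(-27) = -2025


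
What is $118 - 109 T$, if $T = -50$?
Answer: $5568$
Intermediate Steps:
$118 - 109 T = 118 - -5450 = 118 + 5450 = 5568$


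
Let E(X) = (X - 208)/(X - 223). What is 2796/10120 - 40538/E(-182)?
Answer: -1384566303/32890 ≈ -42097.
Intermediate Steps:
E(X) = (-208 + X)/(-223 + X)
2796/10120 - 40538/E(-182) = 2796/10120 - 40538*(-223 - 182)/(-208 - 182) = 2796*(1/10120) - 40538/(-390/(-405)) = 699/2530 - 40538/((-1/405*(-390))) = 699/2530 - 40538/26/27 = 699/2530 - 40538*27/26 = 699/2530 - 547263/13 = -1384566303/32890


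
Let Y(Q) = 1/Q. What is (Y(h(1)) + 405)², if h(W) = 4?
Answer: 2627641/16 ≈ 1.6423e+5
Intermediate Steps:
(Y(h(1)) + 405)² = (1/4 + 405)² = (¼ + 405)² = (1621/4)² = 2627641/16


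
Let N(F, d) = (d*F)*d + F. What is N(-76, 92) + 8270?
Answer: -635070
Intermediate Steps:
N(F, d) = F + F*d² (N(F, d) = (F*d)*d + F = F*d² + F = F + F*d²)
N(-76, 92) + 8270 = -76*(1 + 92²) + 8270 = -76*(1 + 8464) + 8270 = -76*8465 + 8270 = -643340 + 8270 = -635070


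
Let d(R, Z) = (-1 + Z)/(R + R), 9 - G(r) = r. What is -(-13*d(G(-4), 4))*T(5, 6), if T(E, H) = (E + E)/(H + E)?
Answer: 15/11 ≈ 1.3636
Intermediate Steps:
G(r) = 9 - r
d(R, Z) = (-1 + Z)/(2*R) (d(R, Z) = (-1 + Z)/((2*R)) = (-1 + Z)*(1/(2*R)) = (-1 + Z)/(2*R))
T(E, H) = 2*E/(E + H) (T(E, H) = (2*E)/(E + H) = 2*E/(E + H))
-(-13*d(G(-4), 4))*T(5, 6) = -(-13*(-1 + 4)/(2*(9 - 1*(-4))))*2*5/(5 + 6) = -(-13*3/(2*(9 + 4)))*2*5/11 = -(-13*3/(2*13))*2*5*(1/11) = -(-13*3/(2*13))*10/11 = -(-13*3/26)*10/11 = -(-3)*10/(2*11) = -1*(-15/11) = 15/11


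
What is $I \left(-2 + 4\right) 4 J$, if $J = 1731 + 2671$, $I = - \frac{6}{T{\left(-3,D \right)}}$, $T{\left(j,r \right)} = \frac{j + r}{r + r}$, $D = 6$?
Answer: $-845184$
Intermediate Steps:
$T{\left(j,r \right)} = \frac{j + r}{2 r}$
$I = -24$ ($I = - \frac{6}{\frac{1}{2} \cdot \frac{1}{6} \left(-3 + 6\right)} = - \frac{6}{\frac{1}{2} \cdot \frac{1}{6} \cdot 3} = - 6 \frac{1}{\frac{1}{4}} = \left(-6\right) 4 = -24$)
$J = 4402$
$I \left(-2 + 4\right) 4 J = - 24 \left(-2 + 4\right) 4 \cdot 4402 = - 24 \cdot 2 \cdot 4 \cdot 4402 = \left(-24\right) 8 \cdot 4402 = \left(-192\right) 4402 = -845184$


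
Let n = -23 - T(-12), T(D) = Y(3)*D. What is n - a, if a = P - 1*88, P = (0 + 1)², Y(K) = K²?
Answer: 172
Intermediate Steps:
P = 1 (P = 1² = 1)
T(D) = 9*D (T(D) = 3²*D = 9*D)
a = -87 (a = 1 - 1*88 = 1 - 88 = -87)
n = 85 (n = -23 - 9*(-12) = -23 - 1*(-108) = -23 + 108 = 85)
n - a = 85 - 1*(-87) = 85 + 87 = 172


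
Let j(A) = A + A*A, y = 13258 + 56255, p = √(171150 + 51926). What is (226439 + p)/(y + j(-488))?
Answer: 226439/307169 + 2*√55769/307169 ≈ 0.73872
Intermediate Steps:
p = 2*√55769 (p = √223076 = 2*√55769 ≈ 472.31)
y = 69513
j(A) = A + A²
(226439 + p)/(y + j(-488)) = (226439 + 2*√55769)/(69513 - 488*(1 - 488)) = (226439 + 2*√55769)/(69513 - 488*(-487)) = (226439 + 2*√55769)/(69513 + 237656) = (226439 + 2*√55769)/307169 = (226439 + 2*√55769)*(1/307169) = 226439/307169 + 2*√55769/307169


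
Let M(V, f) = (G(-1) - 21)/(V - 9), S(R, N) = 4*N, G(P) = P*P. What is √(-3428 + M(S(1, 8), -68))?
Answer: 4*I*√113367/23 ≈ 58.557*I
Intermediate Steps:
G(P) = P²
M(V, f) = -20/(-9 + V) (M(V, f) = ((-1)² - 21)/(V - 9) = (1 - 21)/(-9 + V) = -20/(-9 + V))
√(-3428 + M(S(1, 8), -68)) = √(-3428 - 20/(-9 + 4*8)) = √(-3428 - 20/(-9 + 32)) = √(-3428 - 20/23) = √(-78864/23) = 4*I*√113367/23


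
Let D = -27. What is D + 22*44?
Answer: 941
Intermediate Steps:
D + 22*44 = -27 + 22*44 = -27 + 968 = 941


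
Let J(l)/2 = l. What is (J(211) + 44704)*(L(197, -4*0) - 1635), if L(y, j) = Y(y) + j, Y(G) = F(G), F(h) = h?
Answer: -64891188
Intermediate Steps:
Y(G) = G
L(y, j) = j + y (L(y, j) = y + j = j + y)
J(l) = 2*l
(J(211) + 44704)*(L(197, -4*0) - 1635) = (2*211 + 44704)*((-4*0 + 197) - 1635) = (422 + 44704)*((0 + 197) - 1635) = 45126*(197 - 1635) = 45126*(-1438) = -64891188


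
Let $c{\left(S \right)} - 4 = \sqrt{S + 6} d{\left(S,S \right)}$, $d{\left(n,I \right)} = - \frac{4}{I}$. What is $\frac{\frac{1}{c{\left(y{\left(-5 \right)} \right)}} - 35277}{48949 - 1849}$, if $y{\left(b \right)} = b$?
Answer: $- \frac{846643}{1130400} \approx -0.74898$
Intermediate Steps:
$c{\left(S \right)} = 4 - \frac{4 \sqrt{6 + S}}{S}$ ($c{\left(S \right)} = 4 + \sqrt{S + 6} \left(- \frac{4}{S}\right) = 4 + \sqrt{6 + S} \left(- \frac{4}{S}\right) = 4 - \frac{4 \sqrt{6 + S}}{S}$)
$\frac{\frac{1}{c{\left(y{\left(-5 \right)} \right)}} - 35277}{48949 - 1849} = \frac{\frac{1}{4 - \frac{4 \sqrt{6 - 5}}{-5}} - 35277}{48949 - 1849} = \frac{\frac{1}{4 - - \frac{4 \sqrt{1}}{5}} - 35277}{47100} = \left(\frac{1}{4 - \left(- \frac{4}{5}\right) 1} - 35277\right) \frac{1}{47100} = \left(\frac{1}{4 + \frac{4}{5}} - 35277\right) \frac{1}{47100} = \left(\frac{1}{\frac{24}{5}} - 35277\right) \frac{1}{47100} = \left(\frac{5}{24} - 35277\right) \frac{1}{47100} = \left(- \frac{846643}{24}\right) \frac{1}{47100} = - \frac{846643}{1130400}$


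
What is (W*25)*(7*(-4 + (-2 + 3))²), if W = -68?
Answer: -107100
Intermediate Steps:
(W*25)*(7*(-4 + (-2 + 3))²) = (-68*25)*(7*(-4 + (-2 + 3))²) = -11900*(-4 + 1)² = -11900*(-3)² = -11900*9 = -1700*63 = -107100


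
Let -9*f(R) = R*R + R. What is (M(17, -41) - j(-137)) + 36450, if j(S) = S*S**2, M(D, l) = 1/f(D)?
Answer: 88665301/34 ≈ 2.6078e+6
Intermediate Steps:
f(R) = -R/9 - R**2/9 (f(R) = -(R*R + R)/9 = -(R**2 + R)/9 = -(R + R**2)/9 = -R/9 - R**2/9)
M(D, l) = -9/(D*(1 + D)) (M(D, l) = 1/(-D*(1 + D)/9) = -9/(D*(1 + D)))
j(S) = S**3
(M(17, -41) - j(-137)) + 36450 = (-9/(17*(1 + 17)) - 1*(-137)**3) + 36450 = (-9*1/17/18 - 1*(-2571353)) + 36450 = (-9*1/17*1/18 + 2571353) + 36450 = (-1/34 + 2571353) + 36450 = 87426001/34 + 36450 = 88665301/34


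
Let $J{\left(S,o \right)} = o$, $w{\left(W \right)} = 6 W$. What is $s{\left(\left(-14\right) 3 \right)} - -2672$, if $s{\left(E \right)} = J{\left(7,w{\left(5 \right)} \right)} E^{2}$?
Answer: $55592$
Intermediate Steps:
$s{\left(E \right)} = 30 E^{2}$ ($s{\left(E \right)} = 6 \cdot 5 E^{2} = 30 E^{2}$)
$s{\left(\left(-14\right) 3 \right)} - -2672 = 30 \left(\left(-14\right) 3\right)^{2} - -2672 = 30 \left(-42\right)^{2} + 2672 = 30 \cdot 1764 + 2672 = 52920 + 2672 = 55592$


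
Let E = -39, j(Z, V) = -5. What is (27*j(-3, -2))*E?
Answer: 5265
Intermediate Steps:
(27*j(-3, -2))*E = (27*(-5))*(-39) = -135*(-39) = 5265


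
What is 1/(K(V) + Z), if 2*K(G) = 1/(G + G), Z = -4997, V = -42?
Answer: -168/839497 ≈ -0.00020012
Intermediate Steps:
K(G) = 1/(4*G) (K(G) = 1/(2*(G + G)) = 1/(2*((2*G))) = (1/(2*G))/2 = 1/(4*G))
1/(K(V) + Z) = 1/((¼)/(-42) - 4997) = 1/((¼)*(-1/42) - 4997) = 1/(-1/168 - 4997) = 1/(-839497/168) = -168/839497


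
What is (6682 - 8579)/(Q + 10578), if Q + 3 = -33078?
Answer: 1897/22503 ≈ 0.084300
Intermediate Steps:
Q = -33081 (Q = -3 - 33078 = -33081)
(6682 - 8579)/(Q + 10578) = (6682 - 8579)/(-33081 + 10578) = -1897/(-22503) = -1897*(-1/22503) = 1897/22503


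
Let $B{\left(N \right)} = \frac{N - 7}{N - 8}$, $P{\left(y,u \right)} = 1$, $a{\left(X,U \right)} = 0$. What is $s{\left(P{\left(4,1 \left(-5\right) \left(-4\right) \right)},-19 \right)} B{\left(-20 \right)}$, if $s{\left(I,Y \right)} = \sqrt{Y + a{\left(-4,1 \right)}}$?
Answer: $\frac{27 i \sqrt{19}}{28} \approx 4.2032 i$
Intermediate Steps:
$s{\left(I,Y \right)} = \sqrt{Y}$ ($s{\left(I,Y \right)} = \sqrt{Y + 0} = \sqrt{Y}$)
$B{\left(N \right)} = \frac{-7 + N}{-8 + N}$
$s{\left(P{\left(4,1 \left(-5\right) \left(-4\right) \right)},-19 \right)} B{\left(-20 \right)} = \sqrt{-19} \frac{-7 - 20}{-8 - 20} = i \sqrt{19} \frac{1}{-28} \left(-27\right) = i \sqrt{19} \left(\left(- \frac{1}{28}\right) \left(-27\right)\right) = i \sqrt{19} \cdot \frac{27}{28} = \frac{27 i \sqrt{19}}{28}$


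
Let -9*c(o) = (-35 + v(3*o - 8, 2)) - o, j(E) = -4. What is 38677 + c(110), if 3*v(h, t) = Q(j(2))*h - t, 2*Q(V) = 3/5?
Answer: 5223097/135 ≈ 38690.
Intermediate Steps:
Q(V) = 3/10 (Q(V) = (3/5)/2 = (3*(1/5))/2 = (1/2)*(3/5) = 3/10)
v(h, t) = -t/3 + h/10 (v(h, t) = (3*h/10 - t)/3 = (-t + 3*h/10)/3 = -t/3 + h/10)
c(o) = 547/135 + 7*o/90 (c(o) = -((-35 + (-1/3*2 + (3*o - 8)/10)) - o)/9 = -((-35 + (-2/3 + (-8 + 3*o)/10)) - o)/9 = -((-35 + (-2/3 + (-4/5 + 3*o/10))) - o)/9 = -((-35 + (-22/15 + 3*o/10)) - o)/9 = -((-547/15 + 3*o/10) - o)/9 = -(-547/15 - 7*o/10)/9 = 547/135 + 7*o/90)
38677 + c(110) = 38677 + (547/135 + (7/90)*110) = 38677 + (547/135 + 77/9) = 38677 + 1702/135 = 5223097/135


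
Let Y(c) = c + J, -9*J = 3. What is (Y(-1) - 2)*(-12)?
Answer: 40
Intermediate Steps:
J = -1/3 (J = -1/9*3 = -1/3 ≈ -0.33333)
Y(c) = -1/3 + c (Y(c) = c - 1/3 = -1/3 + c)
(Y(-1) - 2)*(-12) = ((-1/3 - 1) - 2)*(-12) = (-4/3 - 2)*(-12) = -10/3*(-12) = 40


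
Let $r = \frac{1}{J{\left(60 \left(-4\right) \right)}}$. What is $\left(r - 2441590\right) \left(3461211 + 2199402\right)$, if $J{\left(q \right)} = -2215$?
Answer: $- \frac{30613284855354663}{2215} \approx -1.3821 \cdot 10^{13}$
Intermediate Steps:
$r = - \frac{1}{2215}$ ($r = \frac{1}{-2215} = - \frac{1}{2215} \approx -0.00045147$)
$\left(r - 2441590\right) \left(3461211 + 2199402\right) = \left(- \frac{1}{2215} - 2441590\right) \left(3461211 + 2199402\right) = \left(- \frac{5408121851}{2215}\right) 5660613 = - \frac{30613284855354663}{2215}$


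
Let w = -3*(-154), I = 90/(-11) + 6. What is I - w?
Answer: -5106/11 ≈ -464.18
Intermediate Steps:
I = -24/11 (I = 90*(-1/11) + 6 = -90/11 + 6 = -24/11 ≈ -2.1818)
w = 462
I - w = -24/11 - 1*462 = -24/11 - 462 = -5106/11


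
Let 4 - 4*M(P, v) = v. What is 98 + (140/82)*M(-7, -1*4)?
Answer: 4158/41 ≈ 101.41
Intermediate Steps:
M(P, v) = 1 - v/4
98 + (140/82)*M(-7, -1*4) = 98 + (140/82)*(1 - (-1)*4/4) = 98 + (140*(1/82))*(1 - ¼*(-4)) = 98 + 70*(1 + 1)/41 = 98 + (70/41)*2 = 98 + 140/41 = 4158/41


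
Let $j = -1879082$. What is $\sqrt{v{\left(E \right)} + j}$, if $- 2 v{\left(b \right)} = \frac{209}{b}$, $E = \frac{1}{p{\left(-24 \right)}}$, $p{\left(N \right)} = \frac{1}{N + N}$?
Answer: $\frac{i \sqrt{1082349978}}{24} \approx 1370.8 i$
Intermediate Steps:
$p{\left(N \right)} = \frac{1}{2 N}$
$E = -48$ ($E = \frac{1}{\frac{1}{2} \frac{1}{-24}} = \frac{1}{\frac{1}{2} \left(- \frac{1}{24}\right)} = \frac{1}{- \frac{1}{48}} = -48$)
$v{\left(b \right)} = - \frac{209}{2 b}$ ($v{\left(b \right)} = - \frac{209 \frac{1}{b}}{2} = - \frac{209}{2 b}$)
$\sqrt{v{\left(E \right)} + j} = \sqrt{- \frac{209}{2 \left(-48\right)} - 1879082} = \sqrt{\left(- \frac{209}{2}\right) \left(- \frac{1}{48}\right) - 1879082} = \sqrt{\frac{209}{96} - 1879082} = \sqrt{- \frac{180391663}{96}} = \frac{i \sqrt{1082349978}}{24}$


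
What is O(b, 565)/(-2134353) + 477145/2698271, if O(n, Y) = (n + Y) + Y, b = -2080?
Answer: 1020959219635/5759062803663 ≈ 0.17728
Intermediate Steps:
O(n, Y) = n + 2*Y (O(n, Y) = (Y + n) + Y = n + 2*Y)
O(b, 565)/(-2134353) + 477145/2698271 = (-2080 + 2*565)/(-2134353) + 477145/2698271 = (-2080 + 1130)*(-1/2134353) + 477145*(1/2698271) = -950*(-1/2134353) + 477145/2698271 = 950/2134353 + 477145/2698271 = 1020959219635/5759062803663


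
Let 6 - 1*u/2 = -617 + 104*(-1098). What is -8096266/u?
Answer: -4048133/114815 ≈ -35.258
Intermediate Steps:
u = 229630 (u = 12 - 2*(-617 + 104*(-1098)) = 12 - 2*(-617 - 114192) = 12 - 2*(-114809) = 12 + 229618 = 229630)
-8096266/u = -8096266/229630 = -8096266*1/229630 = -4048133/114815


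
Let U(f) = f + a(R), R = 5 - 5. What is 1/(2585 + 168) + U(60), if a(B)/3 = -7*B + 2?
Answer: 181699/2753 ≈ 66.000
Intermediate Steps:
R = 0
a(B) = 6 - 21*B (a(B) = 3*(-7*B + 2) = 3*(2 - 7*B) = 6 - 21*B)
U(f) = 6 + f (U(f) = f + (6 - 21*0) = f + (6 + 0) = f + 6 = 6 + f)
1/(2585 + 168) + U(60) = 1/(2585 + 168) + (6 + 60) = 1/2753 + 66 = 181699/2753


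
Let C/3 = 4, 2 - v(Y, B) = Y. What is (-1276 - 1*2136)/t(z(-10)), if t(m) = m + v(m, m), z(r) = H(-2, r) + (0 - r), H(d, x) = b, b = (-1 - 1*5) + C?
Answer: -1706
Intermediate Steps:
v(Y, B) = 2 - Y
C = 12 (C = 3*4 = 12)
b = 6 (b = (-1 - 1*5) + 12 = (-1 - 5) + 12 = -6 + 12 = 6)
H(d, x) = 6
z(r) = 6 - r (z(r) = 6 + (0 - r) = 6 - r)
t(m) = 2 (t(m) = m + (2 - m) = 2)
(-1276 - 1*2136)/t(z(-10)) = (-1276 - 1*2136)/2 = (-1276 - 2136)*(½) = -3412*½ = -1706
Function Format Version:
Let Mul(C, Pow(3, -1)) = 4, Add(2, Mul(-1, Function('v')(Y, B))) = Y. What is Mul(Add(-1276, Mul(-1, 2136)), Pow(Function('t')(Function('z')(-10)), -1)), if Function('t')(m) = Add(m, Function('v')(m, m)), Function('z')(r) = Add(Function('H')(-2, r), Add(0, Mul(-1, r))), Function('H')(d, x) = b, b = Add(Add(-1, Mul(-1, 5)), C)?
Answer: -1706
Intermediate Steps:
Function('v')(Y, B) = Add(2, Mul(-1, Y))
C = 12 (C = Mul(3, 4) = 12)
b = 6 (b = Add(Add(-1, Mul(-1, 5)), 12) = Add(Add(-1, -5), 12) = Add(-6, 12) = 6)
Function('H')(d, x) = 6
Function('z')(r) = Add(6, Mul(-1, r)) (Function('z')(r) = Add(6, Add(0, Mul(-1, r))) = Add(6, Mul(-1, r)))
Function('t')(m) = 2 (Function('t')(m) = Add(m, Add(2, Mul(-1, m))) = 2)
Mul(Add(-1276, Mul(-1, 2136)), Pow(Function('t')(Function('z')(-10)), -1)) = Mul(Add(-1276, Mul(-1, 2136)), Pow(2, -1)) = Mul(Add(-1276, -2136), Rational(1, 2)) = Mul(-3412, Rational(1, 2)) = -1706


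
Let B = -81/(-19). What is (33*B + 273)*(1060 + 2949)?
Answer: 1658460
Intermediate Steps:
B = 81/19 (B = -81*(-1/19) = 81/19 ≈ 4.2632)
(33*B + 273)*(1060 + 2949) = (33*(81/19) + 273)*(1060 + 2949) = (2673/19 + 273)*4009 = (7860/19)*4009 = 1658460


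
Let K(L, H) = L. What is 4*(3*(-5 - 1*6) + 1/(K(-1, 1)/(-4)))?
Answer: -116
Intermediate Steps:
4*(3*(-5 - 1*6) + 1/(K(-1, 1)/(-4))) = 4*(3*(-5 - 1*6) + 1/(-1/(-4))) = 4*(3*(-5 - 6) + 1/(-1*(-1/4))) = 4*(3*(-11) + 1/(1/4)) = 4*(-33 + 4) = 4*(-29) = -116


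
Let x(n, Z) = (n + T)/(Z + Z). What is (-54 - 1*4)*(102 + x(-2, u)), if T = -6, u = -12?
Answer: -17806/3 ≈ -5935.3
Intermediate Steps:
x(n, Z) = (-6 + n)/(2*Z) (x(n, Z) = (n - 6)/(Z + Z) = (-6 + n)/((2*Z)) = (-6 + n)*(1/(2*Z)) = (-6 + n)/(2*Z))
(-54 - 1*4)*(102 + x(-2, u)) = (-54 - 1*4)*(102 + (1/2)*(-6 - 2)/(-12)) = (-54 - 4)*(102 + (1/2)*(-1/12)*(-8)) = -58*(102 + 1/3) = -58*307/3 = -17806/3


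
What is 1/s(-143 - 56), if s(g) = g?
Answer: -1/199 ≈ -0.0050251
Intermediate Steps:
1/s(-143 - 56) = 1/(-143 - 56) = 1/(-199) = -1/199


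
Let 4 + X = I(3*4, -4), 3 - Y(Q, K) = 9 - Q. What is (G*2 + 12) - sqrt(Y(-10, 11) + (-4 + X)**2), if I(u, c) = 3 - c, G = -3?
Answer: 6 - I*sqrt(15) ≈ 6.0 - 3.873*I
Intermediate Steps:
Y(Q, K) = -6 + Q (Y(Q, K) = 3 - (9 - Q) = 3 + (-9 + Q) = -6 + Q)
X = 3 (X = -4 + (3 - 1*(-4)) = -4 + (3 + 4) = -4 + 7 = 3)
(G*2 + 12) - sqrt(Y(-10, 11) + (-4 + X)**2) = (-3*2 + 12) - sqrt((-6 - 10) + (-4 + 3)**2) = (-6 + 12) - sqrt(-16 + (-1)**2) = 6 - sqrt(-16 + 1) = 6 - sqrt(-15) = 6 - I*sqrt(15)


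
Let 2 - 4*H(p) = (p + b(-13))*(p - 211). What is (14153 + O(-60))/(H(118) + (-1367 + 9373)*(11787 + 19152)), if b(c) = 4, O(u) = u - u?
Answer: 14153/247700471 ≈ 5.7138e-5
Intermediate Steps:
O(u) = 0
H(p) = 1/2 - (-211 + p)*(4 + p)/4 (H(p) = 1/2 - (p + 4)*(p - 211)/4 = 1/2 - (4 + p)*(-211 + p)/4 = 1/2 - (-211 + p)*(4 + p)/4)
(14153 + O(-60))/(H(118) + (-1367 + 9373)*(11787 + 19152)) = (14153 + 0)/((423/2 - 1/4*118**2 + (207/4)*118) + (-1367 + 9373)*(11787 + 19152)) = 14153/((423/2 - 1/4*13924 + 12213/2) + 8006*30939) = 14153/((423/2 - 3481 + 12213/2) + 247697634) = 14153/(2837 + 247697634) = 14153/247700471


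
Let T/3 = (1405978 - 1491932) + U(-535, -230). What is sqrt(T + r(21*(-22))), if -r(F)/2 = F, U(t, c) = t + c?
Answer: 17*I*sqrt(897) ≈ 509.15*I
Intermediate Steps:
U(t, c) = c + t
T = -260157 (T = 3*((1405978 - 1491932) + (-230 - 535)) = 3*(-85954 - 765) = 3*(-86719) = -260157)
r(F) = -2*F
sqrt(T + r(21*(-22))) = sqrt(-260157 - 42*(-22)) = sqrt(-260157 - 2*(-462)) = sqrt(-260157 + 924) = sqrt(-259233) = 17*I*sqrt(897)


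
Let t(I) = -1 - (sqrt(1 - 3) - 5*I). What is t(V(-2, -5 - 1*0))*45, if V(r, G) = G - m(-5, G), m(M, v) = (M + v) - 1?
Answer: 1305 - 45*I*sqrt(2) ≈ 1305.0 - 63.64*I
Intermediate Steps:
m(M, v) = -1 + M + v
V(r, G) = 6 (V(r, G) = G - (-1 - 5 + G) = G - (-6 + G) = G + (6 - G) = 6)
t(I) = -1 + 5*I - I*sqrt(2) (t(I) = -1 - (sqrt(-2) - 5*I) = -1 - (I*sqrt(2) - 5*I) = -1 - (-5*I + I*sqrt(2)) = -1 + (5*I - I*sqrt(2)) = -1 + 5*I - I*sqrt(2))
t(V(-2, -5 - 1*0))*45 = (-1 + 5*6 - I*sqrt(2))*45 = (-1 + 30 - I*sqrt(2))*45 = (29 - I*sqrt(2))*45 = 1305 - 45*I*sqrt(2)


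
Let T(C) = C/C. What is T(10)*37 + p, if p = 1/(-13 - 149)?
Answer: 5993/162 ≈ 36.994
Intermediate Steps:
T(C) = 1
p = -1/162 (p = 1/(-162) = -1/162 ≈ -0.0061728)
T(10)*37 + p = 1*37 - 1/162 = 37 - 1/162 = 5993/162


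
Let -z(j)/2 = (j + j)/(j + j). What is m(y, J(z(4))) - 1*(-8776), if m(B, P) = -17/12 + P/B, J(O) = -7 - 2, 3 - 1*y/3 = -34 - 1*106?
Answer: 15057149/1716 ≈ 8774.6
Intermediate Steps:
z(j) = -2 (z(j) = -2*(j + j)/(j + j) = -2*2*j/(2*j) = -2*2*j*1/(2*j) = -2*1 = -2)
y = 429 (y = 9 - 3*(-34 - 1*106) = 9 - 3*(-34 - 106) = 9 - 3*(-140) = 9 + 420 = 429)
J(O) = -9
m(B, P) = -17/12 + P/B (m(B, P) = -17*1/12 + P/B = -17/12 + P/B)
m(y, J(z(4))) - 1*(-8776) = (-17/12 - 9/429) - 1*(-8776) = (-17/12 - 9*1/429) + 8776 = (-17/12 - 3/143) + 8776 = -2467/1716 + 8776 = 15057149/1716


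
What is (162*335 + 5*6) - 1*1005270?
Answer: -950970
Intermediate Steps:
(162*335 + 5*6) - 1*1005270 = (54270 + 30) - 1005270 = 54300 - 1005270 = -950970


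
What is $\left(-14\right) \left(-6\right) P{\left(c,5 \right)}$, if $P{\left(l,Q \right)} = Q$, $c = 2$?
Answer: $420$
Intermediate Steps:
$\left(-14\right) \left(-6\right) P{\left(c,5 \right)} = \left(-14\right) \left(-6\right) 5 = 84 \cdot 5 = 420$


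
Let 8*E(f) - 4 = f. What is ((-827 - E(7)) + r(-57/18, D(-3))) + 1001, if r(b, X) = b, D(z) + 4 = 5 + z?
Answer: 4067/24 ≈ 169.46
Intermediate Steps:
E(f) = ½ + f/8
D(z) = 1 + z (D(z) = -4 + (5 + z) = 1 + z)
((-827 - E(7)) + r(-57/18, D(-3))) + 1001 = ((-827 - (½ + (⅛)*7)) - 57/18) + 1001 = ((-827 - (½ + 7/8)) - 57*1/18) + 1001 = ((-827 - 1*11/8) - 19/6) + 1001 = ((-827 - 11/8) - 19/6) + 1001 = (-6627/8 - 19/6) + 1001 = -19957/24 + 1001 = 4067/24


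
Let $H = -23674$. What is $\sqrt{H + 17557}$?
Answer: $i \sqrt{6117} \approx 78.211 i$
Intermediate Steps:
$\sqrt{H + 17557} = \sqrt{-23674 + 17557} = \sqrt{-6117} = i \sqrt{6117}$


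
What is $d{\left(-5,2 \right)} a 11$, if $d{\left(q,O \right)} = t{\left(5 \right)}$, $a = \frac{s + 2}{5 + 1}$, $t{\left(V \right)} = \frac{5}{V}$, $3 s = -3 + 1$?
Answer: $\frac{22}{9} \approx 2.4444$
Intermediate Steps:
$s = - \frac{2}{3}$ ($s = \frac{-3 + 1}{3} = \frac{1}{3} \left(-2\right) = - \frac{2}{3} \approx -0.66667$)
$a = \frac{2}{9}$ ($a = \frac{- \frac{2}{3} + 2}{5 + 1} = \frac{4}{3 \cdot 6} = \frac{4}{3} \cdot \frac{1}{6} = \frac{2}{9} \approx 0.22222$)
$d{\left(q,O \right)} = 1$ ($d{\left(q,O \right)} = \frac{5}{5} = 5 \cdot \frac{1}{5} = 1$)
$d{\left(-5,2 \right)} a 11 = 1 \cdot \frac{2}{9} \cdot 11 = \frac{2}{9} \cdot 11 = \frac{22}{9}$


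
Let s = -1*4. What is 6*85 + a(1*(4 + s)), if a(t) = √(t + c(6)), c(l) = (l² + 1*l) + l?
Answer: 510 + 4*√3 ≈ 516.93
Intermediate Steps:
c(l) = l² + 2*l (c(l) = (l² + l) + l = (l + l²) + l = l² + 2*l)
s = -4
a(t) = √(48 + t) (a(t) = √(t + 6*(2 + 6)) = √(t + 6*8) = √(t + 48) = √(48 + t))
6*85 + a(1*(4 + s)) = 6*85 + √(48 + 1*(4 - 4)) = 510 + √(48 + 1*0) = 510 + √(48 + 0) = 510 + √48 = 510 + 4*√3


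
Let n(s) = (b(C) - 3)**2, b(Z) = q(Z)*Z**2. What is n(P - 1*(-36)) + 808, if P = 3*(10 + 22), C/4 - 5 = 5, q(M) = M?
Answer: 4095616817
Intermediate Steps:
C = 40 (C = 20 + 4*5 = 20 + 20 = 40)
b(Z) = Z**3 (b(Z) = Z*Z**2 = Z**3)
P = 96 (P = 3*32 = 96)
n(s) = 4095616009 (n(s) = (40**3 - 3)**2 = (64000 - 3)**2 = 63997**2 = 4095616009)
n(P - 1*(-36)) + 808 = 4095616009 + 808 = 4095616817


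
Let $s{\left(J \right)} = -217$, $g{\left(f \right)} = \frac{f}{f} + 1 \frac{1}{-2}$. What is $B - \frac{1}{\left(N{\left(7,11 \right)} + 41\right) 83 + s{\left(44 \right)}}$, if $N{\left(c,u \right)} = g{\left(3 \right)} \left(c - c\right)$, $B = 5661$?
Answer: $\frac{18035945}{3186} \approx 5661.0$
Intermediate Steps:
$g{\left(f \right)} = \frac{1}{2}$ ($g{\left(f \right)} = 1 + 1 \left(- \frac{1}{2}\right) = 1 - \frac{1}{2} = \frac{1}{2}$)
$N{\left(c,u \right)} = 0$ ($N{\left(c,u \right)} = \frac{c - c}{2} = \frac{1}{2} \cdot 0 = 0$)
$B - \frac{1}{\left(N{\left(7,11 \right)} + 41\right) 83 + s{\left(44 \right)}} = 5661 - \frac{1}{\left(0 + 41\right) 83 - 217} = 5661 - \frac{1}{41 \cdot 83 - 217} = 5661 - \frac{1}{3403 - 217} = 5661 - \frac{1}{3186} = \frac{18035945}{3186}$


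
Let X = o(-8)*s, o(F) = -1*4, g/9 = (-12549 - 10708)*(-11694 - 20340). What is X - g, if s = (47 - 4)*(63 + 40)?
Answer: -6705150358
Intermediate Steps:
g = 6705132642 (g = 9*((-12549 - 10708)*(-11694 - 20340)) = 9*(-23257*(-32034)) = 9*745014738 = 6705132642)
o(F) = -4
s = 4429 (s = 43*103 = 4429)
X = -17716 (X = -4*4429 = -17716)
X - g = -17716 - 1*6705132642 = -17716 - 6705132642 = -6705150358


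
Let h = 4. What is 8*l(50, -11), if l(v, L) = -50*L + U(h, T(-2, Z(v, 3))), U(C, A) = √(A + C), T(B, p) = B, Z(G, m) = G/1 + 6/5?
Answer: 4400 + 8*√2 ≈ 4411.3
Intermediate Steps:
Z(G, m) = 6/5 + G (Z(G, m) = G*1 + 6*(⅕) = G + 6/5 = 6/5 + G)
l(v, L) = √2 - 50*L (l(v, L) = -50*L + √(-2 + 4) = -50*L + √2 = √2 - 50*L)
8*l(50, -11) = 8*(√2 - 50*(-11)) = 8*(√2 + 550) = 8*(550 + √2) = 4400 + 8*√2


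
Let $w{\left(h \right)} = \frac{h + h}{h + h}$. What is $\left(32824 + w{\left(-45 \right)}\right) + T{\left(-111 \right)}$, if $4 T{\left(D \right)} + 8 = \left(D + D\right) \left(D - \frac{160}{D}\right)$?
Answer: $\frac{77807}{2} \approx 38904.0$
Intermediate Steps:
$T{\left(D \right)} = -2 + \frac{D \left(D - \frac{160}{D}\right)}{2}$ ($T{\left(D \right)} = -2 + \frac{\left(D + D\right) \left(D - \frac{160}{D}\right)}{4} = -2 + \frac{2 D \left(D - \frac{160}{D}\right)}{4} = -2 + \frac{D \left(D - \frac{160}{D}\right)}{2}$)
$w{\left(h \right)} = 1$ ($w{\left(h \right)} = \frac{2 h}{2 h} = 2 h \frac{1}{2 h} = 1$)
$\left(32824 + w{\left(-45 \right)}\right) + T{\left(-111 \right)} = \left(32824 + 1\right) - \left(82 - \frac{\left(-111\right)^{2}}{2}\right) = 32825 + \left(-82 + \frac{1}{2} \cdot 12321\right) = 32825 + \left(-82 + \frac{12321}{2}\right) = 32825 + \frac{12157}{2} = \frac{77807}{2}$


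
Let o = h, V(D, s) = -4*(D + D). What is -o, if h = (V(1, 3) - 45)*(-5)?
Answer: -265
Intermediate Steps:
V(D, s) = -8*D
h = 265 (h = (-8*1 - 45)*(-5) = (-8 - 45)*(-5) = -53*(-5) = 265)
o = 265
-o = -1*265 = -265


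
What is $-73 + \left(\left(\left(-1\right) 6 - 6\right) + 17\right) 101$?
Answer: $432$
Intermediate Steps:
$-73 + \left(\left(\left(-1\right) 6 - 6\right) + 17\right) 101 = -73 + \left(\left(-6 - 6\right) + 17\right) 101 = -73 + \left(-12 + 17\right) 101 = -73 + 5 \cdot 101 = -73 + 505 = 432$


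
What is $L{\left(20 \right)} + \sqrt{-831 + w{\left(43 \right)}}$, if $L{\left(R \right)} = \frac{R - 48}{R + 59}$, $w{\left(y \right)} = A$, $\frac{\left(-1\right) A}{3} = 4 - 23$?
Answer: $- \frac{28}{79} + 3 i \sqrt{86} \approx -0.35443 + 27.821 i$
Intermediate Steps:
$A = 57$ ($A = - 3 \left(4 - 23\right) = \left(-3\right) \left(-19\right) = 57$)
$w{\left(y \right)} = 57$
$L{\left(R \right)} = \frac{-48 + R}{59 + R}$
$L{\left(20 \right)} + \sqrt{-831 + w{\left(43 \right)}} = \frac{-48 + 20}{59 + 20} + \sqrt{-831 + 57} = \frac{1}{79} \left(-28\right) + \sqrt{-774} = \frac{1}{79} \left(-28\right) + 3 i \sqrt{86} = - \frac{28}{79} + 3 i \sqrt{86}$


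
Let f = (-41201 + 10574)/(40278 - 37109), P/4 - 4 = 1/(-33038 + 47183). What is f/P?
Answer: -433218915/717220756 ≈ -0.60402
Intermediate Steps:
P = 226324/14145 (P = 16 + 4/(-33038 + 47183) = 16 + 4/14145 = 226324/14145 ≈ 16.000)
f = -30627/3169 ≈ -9.6646
f/P = -30627/(3169*226324/14145) = -30627/3169*14145/226324 = -433218915/717220756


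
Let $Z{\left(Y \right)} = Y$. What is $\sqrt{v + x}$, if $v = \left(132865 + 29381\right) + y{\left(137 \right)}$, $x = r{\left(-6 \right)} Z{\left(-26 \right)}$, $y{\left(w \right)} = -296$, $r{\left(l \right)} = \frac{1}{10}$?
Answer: $\frac{\sqrt{4048685}}{5} \approx 402.43$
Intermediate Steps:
$r{\left(l \right)} = \frac{1}{10}$
$x = - \frac{13}{5}$ ($x = \frac{1}{10} \left(-26\right) = - \frac{13}{5} \approx -2.6$)
$v = 161950$ ($v = \left(132865 + 29381\right) - 296 = 162246 - 296 = 161950$)
$\sqrt{v + x} = \sqrt{161950 - \frac{13}{5}} = \sqrt{\frac{809737}{5}} = \frac{\sqrt{4048685}}{5}$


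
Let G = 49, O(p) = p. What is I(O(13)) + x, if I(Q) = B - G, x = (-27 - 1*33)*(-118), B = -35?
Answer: 6996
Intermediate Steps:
x = 7080 (x = (-27 - 33)*(-118) = -60*(-118) = 7080)
I(Q) = -84 (I(Q) = -35 - 1*49 = -35 - 49 = -84)
I(O(13)) + x = -84 + 7080 = 6996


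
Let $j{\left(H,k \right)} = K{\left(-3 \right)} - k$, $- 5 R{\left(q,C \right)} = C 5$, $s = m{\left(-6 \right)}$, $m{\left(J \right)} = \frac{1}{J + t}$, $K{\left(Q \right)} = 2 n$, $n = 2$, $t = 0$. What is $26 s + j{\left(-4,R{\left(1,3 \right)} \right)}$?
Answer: $\frac{8}{3} \approx 2.6667$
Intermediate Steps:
$K{\left(Q \right)} = 4$ ($K{\left(Q \right)} = 2 \cdot 2 = 4$)
$m{\left(J \right)} = \frac{1}{J}$ ($m{\left(J \right)} = \frac{1}{J + 0} = \frac{1}{J}$)
$s = - \frac{1}{6}$ ($s = \frac{1}{-6} = - \frac{1}{6} \approx -0.16667$)
$R{\left(q,C \right)} = - C$ ($R{\left(q,C \right)} = - \frac{C 5}{5} = - \frac{5 C}{5} = - C$)
$j{\left(H,k \right)} = 4 - k$
$26 s + j{\left(-4,R{\left(1,3 \right)} \right)} = 26 \left(- \frac{1}{6}\right) + \left(4 - \left(-1\right) 3\right) = - \frac{13}{3} + \left(4 - -3\right) = - \frac{13}{3} + \left(4 + 3\right) = - \frac{13}{3} + 7 = \frac{8}{3}$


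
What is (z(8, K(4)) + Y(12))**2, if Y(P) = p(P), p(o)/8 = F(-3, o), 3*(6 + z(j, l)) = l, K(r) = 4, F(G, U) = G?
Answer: 7396/9 ≈ 821.78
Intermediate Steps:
z(j, l) = -6 + l/3
p(o) = -24 (p(o) = 8*(-3) = -24)
Y(P) = -24
(z(8, K(4)) + Y(12))**2 = ((-6 + (1/3)*4) - 24)**2 = ((-6 + 4/3) - 24)**2 = (-14/3 - 24)**2 = (-86/3)**2 = 7396/9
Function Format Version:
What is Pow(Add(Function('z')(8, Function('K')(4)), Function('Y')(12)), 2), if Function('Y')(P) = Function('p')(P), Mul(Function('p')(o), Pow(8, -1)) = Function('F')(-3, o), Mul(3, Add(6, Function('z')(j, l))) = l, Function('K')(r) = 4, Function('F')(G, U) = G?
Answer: Rational(7396, 9) ≈ 821.78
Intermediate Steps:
Function('z')(j, l) = Add(-6, Mul(Rational(1, 3), l))
Function('p')(o) = -24 (Function('p')(o) = Mul(8, -3) = -24)
Function('Y')(P) = -24
Pow(Add(Function('z')(8, Function('K')(4)), Function('Y')(12)), 2) = Pow(Add(Add(-6, Mul(Rational(1, 3), 4)), -24), 2) = Pow(Add(Add(-6, Rational(4, 3)), -24), 2) = Pow(Add(Rational(-14, 3), -24), 2) = Pow(Rational(-86, 3), 2) = Rational(7396, 9)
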